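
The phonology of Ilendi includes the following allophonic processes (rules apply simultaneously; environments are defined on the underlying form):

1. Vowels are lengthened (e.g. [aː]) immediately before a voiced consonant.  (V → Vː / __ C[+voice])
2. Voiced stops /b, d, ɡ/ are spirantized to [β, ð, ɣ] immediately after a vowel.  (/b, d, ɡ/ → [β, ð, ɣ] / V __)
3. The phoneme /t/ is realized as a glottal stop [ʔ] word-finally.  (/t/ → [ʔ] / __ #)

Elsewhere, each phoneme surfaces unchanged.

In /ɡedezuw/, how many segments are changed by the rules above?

4

Segments that undergo a rule: /e/ → [eː] (rule 1); /d/ → [ð] (rule 2); /e/ → [eː] (rule 1); /u/ → [uː] (rule 1).
All other segments surface unchanged.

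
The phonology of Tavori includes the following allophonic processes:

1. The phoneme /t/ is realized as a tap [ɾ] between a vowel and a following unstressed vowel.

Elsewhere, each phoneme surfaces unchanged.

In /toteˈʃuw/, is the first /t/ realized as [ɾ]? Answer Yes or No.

No

/t/ (word-initial): rule 1 targets it, but not between a vowel and a following unstressed vowel → unchanged [t].
The actual realization is [t], not [ɾ].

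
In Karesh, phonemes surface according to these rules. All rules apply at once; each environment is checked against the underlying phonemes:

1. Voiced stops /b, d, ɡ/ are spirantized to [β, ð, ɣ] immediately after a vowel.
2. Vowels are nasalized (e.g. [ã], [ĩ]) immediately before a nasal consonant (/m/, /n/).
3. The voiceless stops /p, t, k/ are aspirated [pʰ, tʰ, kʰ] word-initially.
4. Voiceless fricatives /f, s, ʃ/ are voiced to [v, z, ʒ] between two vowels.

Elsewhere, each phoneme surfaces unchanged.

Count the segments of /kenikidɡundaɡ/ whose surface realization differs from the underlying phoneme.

5

Segments that undergo a rule: /k/ → [kʰ] (rule 3); /e/ → [ẽ] (rule 2); /d/ → [ð] (rule 1); /u/ → [ũ] (rule 2); /ɡ/ → [ɣ] (rule 1).
All other segments surface unchanged.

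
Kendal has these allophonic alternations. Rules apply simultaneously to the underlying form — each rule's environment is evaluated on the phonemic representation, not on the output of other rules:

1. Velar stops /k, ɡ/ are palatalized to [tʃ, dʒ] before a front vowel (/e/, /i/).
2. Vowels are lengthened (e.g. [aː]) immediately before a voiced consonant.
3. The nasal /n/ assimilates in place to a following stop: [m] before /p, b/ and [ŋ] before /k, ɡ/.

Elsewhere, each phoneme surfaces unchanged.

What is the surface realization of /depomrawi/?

/d/ — not in any rule's target class → [d].
/e/ (between /d/ and /p/) is in the target of rule 2 but the environment (before a voiced consonant) is not met → [e].
/p/ (between /e/ and /o/): no rule targets it → [p].
/o/ — between /p/ and /m/, before a voiced consonant — surfaces as [oː] (rule 2).
/m/ (between /o/ and /r/): no rule targets it → [m].
/r/ (between /m/ and /a/) is unaffected → [r].
/a/ meets the environment for rule 2 (before a voiced consonant) → [aː].
/w/ (between /a/ and /i/): no rule targets it → [w].
/i/ (word-final): rule 2 targets it, but not before a voiced consonant → unchanged [i].

[depoːmraːwi]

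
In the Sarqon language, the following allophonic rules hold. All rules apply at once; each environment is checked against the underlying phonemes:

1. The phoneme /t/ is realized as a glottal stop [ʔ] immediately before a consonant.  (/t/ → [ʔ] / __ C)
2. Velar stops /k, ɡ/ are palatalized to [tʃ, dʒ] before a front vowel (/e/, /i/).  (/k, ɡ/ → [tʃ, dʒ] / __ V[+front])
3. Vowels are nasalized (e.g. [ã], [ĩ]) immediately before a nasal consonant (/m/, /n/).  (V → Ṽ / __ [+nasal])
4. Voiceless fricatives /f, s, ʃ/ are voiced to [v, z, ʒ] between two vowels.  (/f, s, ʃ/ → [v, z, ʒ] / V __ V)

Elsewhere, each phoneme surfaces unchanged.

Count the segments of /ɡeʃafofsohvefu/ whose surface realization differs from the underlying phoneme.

4

Segments that undergo a rule: /ɡ/ → [dʒ] (rule 2); /ʃ/ → [ʒ] (rule 4); /f/ → [v] (rule 4); /f/ → [v] (rule 4).
All other segments surface unchanged.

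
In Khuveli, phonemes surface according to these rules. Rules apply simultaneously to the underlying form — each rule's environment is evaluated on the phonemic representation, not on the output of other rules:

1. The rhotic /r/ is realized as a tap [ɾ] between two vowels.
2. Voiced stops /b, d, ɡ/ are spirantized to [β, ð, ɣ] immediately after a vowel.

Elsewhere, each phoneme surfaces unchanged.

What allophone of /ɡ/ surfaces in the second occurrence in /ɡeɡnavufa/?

[ɣ]

/ɡ/ (between /e/ and /n/): immediately after a vowel, so rule 2 applies → [ɣ].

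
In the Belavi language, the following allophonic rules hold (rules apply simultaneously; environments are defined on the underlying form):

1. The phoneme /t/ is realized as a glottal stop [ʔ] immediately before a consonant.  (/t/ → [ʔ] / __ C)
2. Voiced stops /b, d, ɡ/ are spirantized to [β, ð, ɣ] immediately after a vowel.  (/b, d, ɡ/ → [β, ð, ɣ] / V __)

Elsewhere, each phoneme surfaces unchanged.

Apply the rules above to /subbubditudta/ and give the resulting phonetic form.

/b/ (between /u/ and /b/) occurs immediately after a vowel → [β] by rule 2.
/b/ — between /b/ and /u/; rule 2 does not apply here → [b].
Rule 2 applies to /b/ (between /u/ and /d/: immediately after a vowel) → [β].
/d/ — between /b/ and /i/; rule 2 does not apply here → [d].
/t/ (between /i/ and /u/) fails the environment for rule 1, so it stays [t].
/d/ (between /u/ and /t/): immediately after a vowel, so rule 2 applies → [ð].
/t/ (between /d/ and /a/): rule 1 targets it, but not immediately before a consonant → unchanged [t].

[suβbuβdituðta]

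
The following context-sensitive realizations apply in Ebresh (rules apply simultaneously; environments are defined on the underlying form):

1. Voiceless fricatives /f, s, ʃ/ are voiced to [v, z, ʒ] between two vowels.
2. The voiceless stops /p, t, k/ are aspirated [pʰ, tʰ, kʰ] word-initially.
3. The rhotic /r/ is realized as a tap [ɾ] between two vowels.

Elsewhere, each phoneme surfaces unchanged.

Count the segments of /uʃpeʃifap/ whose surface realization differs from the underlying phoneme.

2

Segments that undergo a rule: /ʃ/ → [ʒ] (rule 1); /f/ → [v] (rule 1).
All other segments surface unchanged.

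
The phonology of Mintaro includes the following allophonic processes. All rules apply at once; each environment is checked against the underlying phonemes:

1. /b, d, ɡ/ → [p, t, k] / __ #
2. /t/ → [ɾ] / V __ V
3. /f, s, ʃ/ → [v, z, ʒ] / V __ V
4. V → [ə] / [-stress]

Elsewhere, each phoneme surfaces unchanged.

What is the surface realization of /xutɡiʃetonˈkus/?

/x/ stays [x].
/u/ meets the environment for rule 4 (in an unstressed syllable) → [ə].
/t/ (between /u/ and /ɡ/) fails the environment for rule 2, so it stays [t].
/ɡ/ (between /t/ and /i/) is in the target of rule 1 but the environment (word-finally) is not met → [ɡ].
/i/ meets the environment for rule 4 (in an unstressed syllable) → [ə].
/ʃ/ — between /i/ and /e/, between two vowels — surfaces as [ʒ] (rule 3).
/e/ (between /ʃ/ and /t/): in an unstressed syllable, so rule 4 applies → [ə].
/t/ — between /e/ and /o/, between two vowels — surfaces as [ɾ] (rule 2).
/o/ meets the environment for rule 4 (in an unstressed syllable) → [ə].
/n/ stays [n].
/k/ (between /n/ and /u/) is unaffected → [k].
/u/ (between /k/ and /s/): rule 4 targets it, but not in an unstressed syllable → unchanged [u].
/s/ (word-final) fails the environment for rule 3, so it stays [s].

[xətɡəʒəɾənˈkus]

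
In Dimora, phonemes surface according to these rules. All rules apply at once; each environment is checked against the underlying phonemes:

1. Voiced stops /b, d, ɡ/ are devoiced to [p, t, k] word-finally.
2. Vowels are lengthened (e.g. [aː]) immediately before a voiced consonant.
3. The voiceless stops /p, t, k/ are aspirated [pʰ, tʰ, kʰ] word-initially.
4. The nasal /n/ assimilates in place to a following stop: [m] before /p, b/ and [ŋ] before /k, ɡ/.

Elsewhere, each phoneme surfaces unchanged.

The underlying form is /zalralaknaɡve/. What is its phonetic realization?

[zaːlraːlaknaːɡve]

/z/ stays [z].
/a/ — between /z/ and /l/, before a voiced consonant — surfaces as [aː] (rule 2).
/l/ (between /a/ and /r/) is unaffected → [l].
/r/ (between /l/ and /a/) is unaffected → [r].
/a/ (between /r/ and /l/): before a voiced consonant, so rule 2 applies → [aː].
/l/ (between /a/ and /a/): no rule targets it → [l].
/a/ (between /l/ and /k/) fails the environment for rule 2, so it stays [a].
/k/ (between /a/ and /n/) fails the environment for rule 3, so it stays [k].
/n/ — between /k/ and /a/; rule 4 does not apply here → [n].
/a/ meets the environment for rule 2 (before a voiced consonant) → [aː].
/ɡ/ (between /a/ and /v/): rule 1 targets it, but not word-finally → unchanged [ɡ].
/v/ (between /ɡ/ and /e/): no rule targets it → [v].
/e/ (word-final) is in the target of rule 2 but the environment (before a voiced consonant) is not met → [e].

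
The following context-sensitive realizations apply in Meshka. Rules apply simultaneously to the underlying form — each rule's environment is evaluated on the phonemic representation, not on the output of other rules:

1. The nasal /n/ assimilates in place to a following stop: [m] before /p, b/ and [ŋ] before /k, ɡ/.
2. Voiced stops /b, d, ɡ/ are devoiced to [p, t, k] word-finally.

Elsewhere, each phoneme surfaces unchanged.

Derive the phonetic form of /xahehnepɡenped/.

/x/ — not in any rule's target class → [x].
/a/ (between /x/ and /h/): no rule targets it → [a].
/h/ (between /a/ and /e/): no rule targets it → [h].
/e/ (between /h/ and /h/): no rule targets it → [e].
/h/ (between /e/ and /n/): no rule targets it → [h].
/n/ (between /h/ and /e/) is in the target of rule 1 but the environment (before a labial or velar stop) is not met → [n].
/e/ stays [e].
/p/ — not in any rule's target class → [p].
/ɡ/ (between /p/ and /e/) fails the environment for rule 2, so it stays [ɡ].
/e/ — not in any rule's target class → [e].
/n/ (between /e/ and /p/): before a labial or velar stop, so rule 1 applies → [m].
/p/ (between /n/ and /e/): no rule targets it → [p].
/e/ (between /p/ and /d/) is unaffected → [e].
Rule 2 applies to /d/ (word-final: word-finally) → [t].

[xahehnepɡempet]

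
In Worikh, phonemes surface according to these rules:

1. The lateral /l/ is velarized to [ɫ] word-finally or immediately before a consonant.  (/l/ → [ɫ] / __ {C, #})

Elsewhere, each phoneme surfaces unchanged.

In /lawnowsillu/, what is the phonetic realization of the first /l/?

/l/ (word-initial): rule 1 targets it, but not word-finally or immediately before a consonant → unchanged [l].

[l]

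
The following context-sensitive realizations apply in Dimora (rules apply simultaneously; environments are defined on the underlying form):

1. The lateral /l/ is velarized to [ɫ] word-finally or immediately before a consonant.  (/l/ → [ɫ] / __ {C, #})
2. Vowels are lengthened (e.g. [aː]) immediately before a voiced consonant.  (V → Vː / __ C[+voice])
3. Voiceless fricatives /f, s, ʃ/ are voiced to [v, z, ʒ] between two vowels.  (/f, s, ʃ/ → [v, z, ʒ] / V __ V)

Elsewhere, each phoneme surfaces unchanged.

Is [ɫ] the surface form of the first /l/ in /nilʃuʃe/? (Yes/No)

/l/ — between /i/ and /ʃ/, word-finally or immediately before a consonant — surfaces as [ɫ] (rule 1).
The actual realization is [ɫ], which matches [ɫ].

Yes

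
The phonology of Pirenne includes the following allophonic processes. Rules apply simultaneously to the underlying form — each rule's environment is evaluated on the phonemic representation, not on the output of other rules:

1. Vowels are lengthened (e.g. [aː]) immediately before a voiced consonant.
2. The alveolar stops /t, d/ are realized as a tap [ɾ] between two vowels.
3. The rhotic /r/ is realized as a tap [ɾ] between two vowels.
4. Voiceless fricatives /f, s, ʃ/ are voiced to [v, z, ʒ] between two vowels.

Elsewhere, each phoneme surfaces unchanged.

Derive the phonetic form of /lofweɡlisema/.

[lofweːɡlizeːma]

/l/ (word-initial): no rule targets it → [l].
/o/ (between /l/ and /f/) is in the target of rule 1 but the environment (before a voiced consonant) is not met → [o].
/f/ (between /o/ and /w/) fails the environment for rule 4, so it stays [f].
/w/ (between /f/ and /e/) is unaffected → [w].
/e/ (between /w/ and /ɡ/): before a voiced consonant, so rule 1 applies → [eː].
/ɡ/ (between /e/ and /l/): no rule targets it → [ɡ].
/l/ — not in any rule's target class → [l].
/i/ (between /l/ and /s/) fails the environment for rule 1, so it stays [i].
/s/ meets the environment for rule 4 (between two vowels) → [z].
/e/ — between /s/ and /m/, before a voiced consonant — surfaces as [eː] (rule 1).
/m/ (between /e/ and /a/): no rule targets it → [m].
/a/ (word-final) fails the environment for rule 1, so it stays [a].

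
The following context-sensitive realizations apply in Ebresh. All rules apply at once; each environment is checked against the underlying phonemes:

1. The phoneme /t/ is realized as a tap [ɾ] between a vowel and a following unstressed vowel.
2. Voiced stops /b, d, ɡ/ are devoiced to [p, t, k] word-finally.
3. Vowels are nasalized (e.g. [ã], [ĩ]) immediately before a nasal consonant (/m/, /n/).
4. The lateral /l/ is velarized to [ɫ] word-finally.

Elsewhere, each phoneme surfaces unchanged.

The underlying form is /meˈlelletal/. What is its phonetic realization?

/m/ (word-initial): no rule targets it → [m].
/e/ (between /m/ and /l/): rule 3 targets it, but not before a nasal consonant → unchanged [e].
/l/ (between /e/ and /e/) is in the target of rule 4 but the environment (word-finally) is not met → [l].
/e/ — between /l/ and /l/; rule 3 does not apply here → [e].
/l/ (between /e/ and /l/) fails the environment for rule 4, so it stays [l].
/l/ (between /l/ and /e/) fails the environment for rule 4, so it stays [l].
/e/ (between /l/ and /t/) is in the target of rule 3 but the environment (before a nasal consonant) is not met → [e].
/t/ (between /e/ and /a/): between a vowel and a following unstressed vowel, so rule 1 applies → [ɾ].
/a/ (between /t/ and /l/) fails the environment for rule 3, so it stays [a].
Rule 4 applies to /l/ (word-final: word-finally) → [ɫ].

[meˈlelleɾaɫ]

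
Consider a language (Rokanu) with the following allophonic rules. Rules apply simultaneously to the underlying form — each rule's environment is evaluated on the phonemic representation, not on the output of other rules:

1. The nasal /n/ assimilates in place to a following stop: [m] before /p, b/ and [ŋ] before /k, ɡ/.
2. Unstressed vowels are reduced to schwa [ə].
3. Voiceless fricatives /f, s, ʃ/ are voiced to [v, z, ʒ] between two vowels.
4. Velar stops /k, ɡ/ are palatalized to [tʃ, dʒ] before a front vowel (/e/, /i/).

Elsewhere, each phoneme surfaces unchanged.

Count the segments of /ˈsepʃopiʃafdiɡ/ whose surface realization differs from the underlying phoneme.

Segments that undergo a rule: /o/ → [ə] (rule 2); /i/ → [ə] (rule 2); /ʃ/ → [ʒ] (rule 3); /a/ → [ə] (rule 2); /i/ → [ə] (rule 2).
All other segments surface unchanged.

5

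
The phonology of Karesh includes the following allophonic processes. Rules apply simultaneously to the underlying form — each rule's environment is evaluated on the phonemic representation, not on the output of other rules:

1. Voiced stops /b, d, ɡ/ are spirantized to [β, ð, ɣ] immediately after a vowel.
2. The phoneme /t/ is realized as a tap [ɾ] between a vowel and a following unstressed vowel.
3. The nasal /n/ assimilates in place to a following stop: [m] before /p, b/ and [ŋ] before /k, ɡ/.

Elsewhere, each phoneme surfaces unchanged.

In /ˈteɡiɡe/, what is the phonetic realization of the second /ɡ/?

[ɣ]

/ɡ/ (between /i/ and /e/): immediately after a vowel, so rule 1 applies → [ɣ].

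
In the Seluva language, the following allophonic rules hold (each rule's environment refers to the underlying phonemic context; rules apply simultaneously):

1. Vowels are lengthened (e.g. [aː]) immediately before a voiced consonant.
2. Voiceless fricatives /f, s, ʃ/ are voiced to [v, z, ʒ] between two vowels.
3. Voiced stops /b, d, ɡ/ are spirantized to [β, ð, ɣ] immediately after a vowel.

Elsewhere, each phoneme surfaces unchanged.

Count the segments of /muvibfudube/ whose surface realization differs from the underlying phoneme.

Segments that undergo a rule: /u/ → [uː] (rule 1); /i/ → [iː] (rule 1); /b/ → [β] (rule 3); /u/ → [uː] (rule 1); /d/ → [ð] (rule 3); /u/ → [uː] (rule 1); /b/ → [β] (rule 3).
All other segments surface unchanged.

7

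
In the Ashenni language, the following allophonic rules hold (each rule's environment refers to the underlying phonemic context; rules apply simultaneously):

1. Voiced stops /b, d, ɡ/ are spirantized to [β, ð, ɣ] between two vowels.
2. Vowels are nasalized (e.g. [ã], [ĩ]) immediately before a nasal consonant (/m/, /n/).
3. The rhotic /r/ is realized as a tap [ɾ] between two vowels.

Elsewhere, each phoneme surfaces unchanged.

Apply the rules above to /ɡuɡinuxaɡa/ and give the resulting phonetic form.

/ɡ/ (word-initial) fails the environment for rule 1, so it stays [ɡ].
/u/ — between /ɡ/ and /ɡ/; rule 2 does not apply here → [u].
/ɡ/ — between /u/ and /i/, between two vowels — surfaces as [ɣ] (rule 1).
/i/ — between /ɡ/ and /n/, before a nasal consonant — surfaces as [ĩ] (rule 2).
/n/ stays [n].
/u/ — between /n/ and /x/; rule 2 does not apply here → [u].
/x/ (between /u/ and /a/): no rule targets it → [x].
/a/ (between /x/ and /ɡ/): rule 2 targets it, but not before a nasal consonant → unchanged [a].
/ɡ/ (between /a/ and /a/): between two vowels, so rule 1 applies → [ɣ].
/a/ (word-final) is in the target of rule 2 but the environment (before a nasal consonant) is not met → [a].

[ɡuɣĩnuxaɣa]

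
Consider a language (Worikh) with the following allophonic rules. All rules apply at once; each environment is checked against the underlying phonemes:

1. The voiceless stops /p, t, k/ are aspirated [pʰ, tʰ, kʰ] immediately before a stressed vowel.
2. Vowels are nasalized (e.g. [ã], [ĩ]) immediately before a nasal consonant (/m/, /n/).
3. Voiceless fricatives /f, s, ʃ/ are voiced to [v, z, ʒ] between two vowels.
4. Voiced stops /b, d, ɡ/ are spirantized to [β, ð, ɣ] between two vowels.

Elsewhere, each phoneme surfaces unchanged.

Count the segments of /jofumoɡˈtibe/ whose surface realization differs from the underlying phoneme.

Segments that undergo a rule: /f/ → [v] (rule 3); /u/ → [ũ] (rule 2); /t/ → [tʰ] (rule 1); /b/ → [β] (rule 4).
All other segments surface unchanged.

4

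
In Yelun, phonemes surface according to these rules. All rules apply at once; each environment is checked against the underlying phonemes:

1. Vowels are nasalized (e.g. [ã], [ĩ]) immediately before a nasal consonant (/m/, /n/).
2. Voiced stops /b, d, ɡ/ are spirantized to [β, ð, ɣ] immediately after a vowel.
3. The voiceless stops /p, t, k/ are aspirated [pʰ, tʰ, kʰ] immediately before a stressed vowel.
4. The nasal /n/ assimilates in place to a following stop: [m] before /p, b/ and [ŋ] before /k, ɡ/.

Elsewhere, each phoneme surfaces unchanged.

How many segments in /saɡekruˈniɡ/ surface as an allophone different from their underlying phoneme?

Segments that undergo a rule: /ɡ/ → [ɣ] (rule 2); /u/ → [ũ] (rule 1); /ɡ/ → [ɣ] (rule 2).
All other segments surface unchanged.

3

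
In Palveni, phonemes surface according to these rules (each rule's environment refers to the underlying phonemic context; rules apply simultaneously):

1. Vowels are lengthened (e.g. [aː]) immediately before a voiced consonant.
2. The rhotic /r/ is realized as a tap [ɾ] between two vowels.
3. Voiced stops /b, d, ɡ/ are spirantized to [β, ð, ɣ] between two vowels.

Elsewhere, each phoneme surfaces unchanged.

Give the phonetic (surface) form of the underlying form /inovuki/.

Rule 1 applies to /i/ (word-initial: before a voiced consonant) → [iː].
/n/ (between /i/ and /o/): no rule targets it → [n].
/o/ — between /n/ and /v/, before a voiced consonant — surfaces as [oː] (rule 1).
/v/ stays [v].
/u/ — between /v/ and /k/; rule 1 does not apply here → [u].
/k/ stays [k].
/i/ (word-final) is in the target of rule 1 but the environment (before a voiced consonant) is not met → [i].

[iːnoːvuki]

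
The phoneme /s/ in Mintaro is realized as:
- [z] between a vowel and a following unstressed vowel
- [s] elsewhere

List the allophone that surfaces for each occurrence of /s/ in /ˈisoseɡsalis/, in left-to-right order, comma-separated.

[z], [z], [s], [s]

Occurrence 1 (position 2): between a vowel and a following unstressed vowel → [z].
Occurrence 2 (position 4): between a vowel and a following unstressed vowel → [z].
Occurrence 3 (position 7): no conditioning environment matches → elsewhere allophone [s].
Occurrence 4 (position 11): no conditioning environment matches → elsewhere allophone [s].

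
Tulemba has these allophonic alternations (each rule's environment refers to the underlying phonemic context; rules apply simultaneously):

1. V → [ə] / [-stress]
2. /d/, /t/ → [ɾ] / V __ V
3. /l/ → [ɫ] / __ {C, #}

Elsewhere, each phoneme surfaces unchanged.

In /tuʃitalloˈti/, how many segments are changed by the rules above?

Segments that undergo a rule: /u/ → [ə] (rule 1); /i/ → [ə] (rule 1); /t/ → [ɾ] (rule 2); /a/ → [ə] (rule 1); /l/ → [ɫ] (rule 3); /o/ → [ə] (rule 1); /t/ → [ɾ] (rule 2).
All other segments surface unchanged.

7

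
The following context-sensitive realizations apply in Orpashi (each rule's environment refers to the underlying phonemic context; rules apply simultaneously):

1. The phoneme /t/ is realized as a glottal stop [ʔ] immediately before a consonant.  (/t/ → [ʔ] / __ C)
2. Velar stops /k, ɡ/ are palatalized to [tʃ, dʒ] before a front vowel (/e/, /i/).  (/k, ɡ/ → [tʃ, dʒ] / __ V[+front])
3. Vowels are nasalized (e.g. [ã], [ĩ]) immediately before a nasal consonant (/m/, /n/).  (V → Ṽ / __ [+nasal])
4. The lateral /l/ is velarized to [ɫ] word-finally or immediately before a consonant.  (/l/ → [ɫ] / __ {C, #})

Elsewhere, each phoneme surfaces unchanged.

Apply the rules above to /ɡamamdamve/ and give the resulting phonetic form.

[ɡãmãmdãmve]

/ɡ/ — word-initial; rule 2 does not apply here → [ɡ].
/a/ — between /ɡ/ and /m/, before a nasal consonant — surfaces as [ã] (rule 3).
/m/ — not in any rule's target class → [m].
/a/ — between /m/ and /m/, before a nasal consonant — surfaces as [ã] (rule 3).
/m/ — not in any rule's target class → [m].
/d/ (between /m/ and /a/) is unaffected → [d].
/a/ (between /d/ and /m/): before a nasal consonant, so rule 3 applies → [ã].
/m/ — not in any rule's target class → [m].
/v/ stays [v].
/e/ (word-final) fails the environment for rule 3, so it stays [e].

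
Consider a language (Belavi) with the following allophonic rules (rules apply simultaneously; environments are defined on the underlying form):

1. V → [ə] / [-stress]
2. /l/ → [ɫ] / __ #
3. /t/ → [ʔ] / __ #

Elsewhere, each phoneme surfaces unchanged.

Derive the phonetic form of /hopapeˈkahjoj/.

[həpəpəˈkahjəj]

/o/ — between /h/ and /p/, in an unstressed syllable — surfaces as [ə] (rule 1).
/a/ meets the environment for rule 1 (in an unstressed syllable) → [ə].
Rule 1 applies to /e/ (between /p/ and /k/: in an unstressed syllable) → [ə].
/a/ (between /k/ and /h/) is in the target of rule 1 but the environment (in an unstressed syllable) is not met → [a].
Rule 1 applies to /o/ (between /j/ and /j/: in an unstressed syllable) → [ə].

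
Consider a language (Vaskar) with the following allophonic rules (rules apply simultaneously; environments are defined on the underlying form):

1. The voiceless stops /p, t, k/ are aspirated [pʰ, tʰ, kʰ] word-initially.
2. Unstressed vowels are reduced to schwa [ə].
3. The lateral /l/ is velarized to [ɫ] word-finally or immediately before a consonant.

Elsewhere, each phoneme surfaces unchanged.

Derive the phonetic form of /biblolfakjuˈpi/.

[bəbləɫfəkjəˈpi]

Rule 2 applies to /i/ (between /b/ and /b/: in an unstressed syllable) → [ə].
/l/ (between /b/ and /o/): rule 3 targets it, but not word-finally or immediately before a consonant → unchanged [l].
Rule 2 applies to /o/ (between /l/ and /l/: in an unstressed syllable) → [ə].
Rule 3 applies to /l/ (between /o/ and /f/: word-finally or immediately before a consonant) → [ɫ].
Rule 2 applies to /a/ (between /f/ and /k/: in an unstressed syllable) → [ə].
/k/ — between /a/ and /j/; rule 1 does not apply here → [k].
/u/ (between /j/ and /p/): in an unstressed syllable, so rule 2 applies → [ə].
/p/ — between /u/ and /i/; rule 1 does not apply here → [p].
/i/ (word-final) fails the environment for rule 2, so it stays [i].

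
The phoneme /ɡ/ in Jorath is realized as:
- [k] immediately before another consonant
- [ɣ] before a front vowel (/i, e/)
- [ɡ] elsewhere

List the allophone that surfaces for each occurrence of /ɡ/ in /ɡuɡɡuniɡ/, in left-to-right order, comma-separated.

Occurrence 1 (position 1): no conditioning environment matches → elsewhere allophone [ɡ].
Occurrence 2 (position 3): immediately before another consonant → [k].
Occurrence 3 (position 4): no conditioning environment matches → elsewhere allophone [ɡ].
Occurrence 4 (position 8): no conditioning environment matches → elsewhere allophone [ɡ].

[ɡ], [k], [ɡ], [ɡ]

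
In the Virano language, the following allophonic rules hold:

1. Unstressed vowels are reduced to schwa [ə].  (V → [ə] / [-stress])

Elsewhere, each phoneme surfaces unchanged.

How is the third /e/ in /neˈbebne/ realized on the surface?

/e/ — word-final, in an unstressed syllable — surfaces as [ə] (rule 1).

[ə]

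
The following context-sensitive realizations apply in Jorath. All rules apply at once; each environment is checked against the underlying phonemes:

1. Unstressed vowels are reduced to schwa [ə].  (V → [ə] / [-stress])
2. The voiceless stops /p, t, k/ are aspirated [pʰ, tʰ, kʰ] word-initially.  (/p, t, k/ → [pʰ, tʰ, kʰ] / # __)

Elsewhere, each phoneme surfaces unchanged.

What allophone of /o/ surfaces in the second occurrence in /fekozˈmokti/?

/o/ — between /m/ and /k/; rule 1 does not apply here → [o].

[o]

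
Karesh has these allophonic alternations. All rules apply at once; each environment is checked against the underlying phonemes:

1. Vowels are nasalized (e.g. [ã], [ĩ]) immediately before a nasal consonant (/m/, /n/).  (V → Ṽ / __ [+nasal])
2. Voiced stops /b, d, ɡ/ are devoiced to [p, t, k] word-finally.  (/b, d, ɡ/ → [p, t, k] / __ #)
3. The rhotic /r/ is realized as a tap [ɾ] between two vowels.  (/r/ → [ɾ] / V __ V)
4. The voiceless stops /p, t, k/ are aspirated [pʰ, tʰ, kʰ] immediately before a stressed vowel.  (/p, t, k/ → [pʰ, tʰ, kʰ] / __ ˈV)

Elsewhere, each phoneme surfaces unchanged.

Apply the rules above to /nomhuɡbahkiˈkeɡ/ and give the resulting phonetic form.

/o/ meets the environment for rule 1 (before a nasal consonant) → [õ].
/u/ (between /h/ and /ɡ/): rule 1 targets it, but not before a nasal consonant → unchanged [u].
/ɡ/ (between /u/ and /b/) is in the target of rule 2 but the environment (word-finally) is not met → [ɡ].
/b/ (between /ɡ/ and /a/): rule 2 targets it, but not word-finally → unchanged [b].
/a/ (between /b/ and /h/): rule 1 targets it, but not before a nasal consonant → unchanged [a].
/k/ (between /h/ and /i/): rule 4 targets it, but not immediately before a stressed vowel → unchanged [k].
/i/ — between /k/ and /k/; rule 1 does not apply here → [i].
/k/ (between /i/ and /e/) occurs immediately before a stressed vowel → [kʰ] by rule 4.
/e/ (between /k/ and /ɡ/): rule 1 targets it, but not before a nasal consonant → unchanged [e].
/ɡ/ (word-final): word-finally, so rule 2 applies → [k].

[nõmhuɡbahkiˈkʰek]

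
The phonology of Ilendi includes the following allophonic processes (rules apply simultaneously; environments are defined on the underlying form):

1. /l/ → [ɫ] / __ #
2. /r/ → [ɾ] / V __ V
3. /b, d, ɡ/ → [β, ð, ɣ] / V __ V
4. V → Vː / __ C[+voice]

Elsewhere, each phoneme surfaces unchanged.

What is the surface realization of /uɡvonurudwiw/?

[uːɡvoːnuːɾuːdwiːw]

/u/ (word-initial): before a voiced consonant, so rule 4 applies → [uː].
/ɡ/ (between /u/ and /v/) is in the target of rule 3 but the environment (between two vowels) is not met → [ɡ].
/v/ (between /ɡ/ and /o/): no rule targets it → [v].
/o/ meets the environment for rule 4 (before a voiced consonant) → [oː].
/n/ — not in any rule's target class → [n].
/u/ (between /n/ and /r/) occurs before a voiced consonant → [uː] by rule 4.
/r/ meets the environment for rule 2 (between two vowels) → [ɾ].
/u/ (between /r/ and /d/) occurs before a voiced consonant → [uː] by rule 4.
/d/ (between /u/ and /w/) is in the target of rule 3 but the environment (between two vowels) is not met → [d].
/w/ stays [w].
Rule 4 applies to /i/ (between /w/ and /w/: before a voiced consonant) → [iː].
/w/ (word-final): no rule targets it → [w].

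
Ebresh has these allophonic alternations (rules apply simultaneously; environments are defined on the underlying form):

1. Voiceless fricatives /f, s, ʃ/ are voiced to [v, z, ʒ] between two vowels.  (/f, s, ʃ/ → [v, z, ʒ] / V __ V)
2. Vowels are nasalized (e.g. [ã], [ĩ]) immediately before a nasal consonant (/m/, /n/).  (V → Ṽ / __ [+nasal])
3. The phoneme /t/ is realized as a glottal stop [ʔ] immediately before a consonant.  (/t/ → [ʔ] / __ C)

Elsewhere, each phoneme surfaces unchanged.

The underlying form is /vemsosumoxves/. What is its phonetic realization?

/v/ (word-initial): no rule targets it → [v].
/e/ — between /v/ and /m/, before a nasal consonant — surfaces as [ẽ] (rule 2).
/m/ — not in any rule's target class → [m].
/s/ (between /m/ and /o/): rule 1 targets it, but not between two vowels → unchanged [s].
/o/ (between /s/ and /s/) is in the target of rule 2 but the environment (before a nasal consonant) is not met → [o].
/s/ (between /o/ and /u/): between two vowels, so rule 1 applies → [z].
Rule 2 applies to /u/ (between /s/ and /m/: before a nasal consonant) → [ũ].
/m/ (between /u/ and /o/): no rule targets it → [m].
/o/ (between /m/ and /x/): rule 2 targets it, but not before a nasal consonant → unchanged [o].
/x/ — not in any rule's target class → [x].
/v/ (between /x/ and /e/): no rule targets it → [v].
/e/ — between /v/ and /s/; rule 2 does not apply here → [e].
/s/ — word-final; rule 1 does not apply here → [s].

[vẽmsozũmoxves]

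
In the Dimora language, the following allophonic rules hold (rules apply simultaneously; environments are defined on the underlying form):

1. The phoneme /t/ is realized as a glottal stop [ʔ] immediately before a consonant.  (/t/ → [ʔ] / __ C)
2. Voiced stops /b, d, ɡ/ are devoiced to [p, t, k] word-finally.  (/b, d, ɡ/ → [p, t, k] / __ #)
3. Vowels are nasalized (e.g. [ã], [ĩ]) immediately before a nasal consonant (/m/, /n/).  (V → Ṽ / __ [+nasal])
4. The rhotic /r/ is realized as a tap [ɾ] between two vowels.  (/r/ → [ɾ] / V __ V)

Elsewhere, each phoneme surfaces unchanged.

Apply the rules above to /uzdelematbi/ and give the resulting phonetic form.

/u/ (word-initial): rule 3 targets it, but not before a nasal consonant → unchanged [u].
/z/ — not in any rule's target class → [z].
/d/ — between /z/ and /e/; rule 2 does not apply here → [d].
/e/ (between /d/ and /l/) is in the target of rule 3 but the environment (before a nasal consonant) is not met → [e].
/l/ stays [l].
/e/ (between /l/ and /m/) occurs before a nasal consonant → [ẽ] by rule 3.
/m/ (between /e/ and /a/): no rule targets it → [m].
/a/ (between /m/ and /t/) is in the target of rule 3 but the environment (before a nasal consonant) is not met → [a].
/t/ (between /a/ and /b/): immediately before a consonant, so rule 1 applies → [ʔ].
/b/ (between /t/ and /i/) is in the target of rule 2 but the environment (word-finally) is not met → [b].
/i/ (word-final): rule 3 targets it, but not before a nasal consonant → unchanged [i].

[uzdelẽmaʔbi]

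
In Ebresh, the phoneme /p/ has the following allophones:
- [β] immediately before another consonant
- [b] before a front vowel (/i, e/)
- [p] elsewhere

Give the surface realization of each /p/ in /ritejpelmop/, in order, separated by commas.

[b], [p]

Occurrence 1 (position 6): before a front vowel (/i, e/) → [b].
Occurrence 2 (position 11): no conditioning environment matches → elsewhere allophone [p].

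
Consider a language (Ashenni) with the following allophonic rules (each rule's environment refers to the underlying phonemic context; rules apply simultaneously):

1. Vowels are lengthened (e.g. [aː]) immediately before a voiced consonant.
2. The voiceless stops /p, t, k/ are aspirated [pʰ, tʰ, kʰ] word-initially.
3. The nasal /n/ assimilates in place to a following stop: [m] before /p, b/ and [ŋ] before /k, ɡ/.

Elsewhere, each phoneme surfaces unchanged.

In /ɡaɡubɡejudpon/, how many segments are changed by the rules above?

5

Segments that undergo a rule: /a/ → [aː] (rule 1); /u/ → [uː] (rule 1); /e/ → [eː] (rule 1); /u/ → [uː] (rule 1); /o/ → [oː] (rule 1).
All other segments surface unchanged.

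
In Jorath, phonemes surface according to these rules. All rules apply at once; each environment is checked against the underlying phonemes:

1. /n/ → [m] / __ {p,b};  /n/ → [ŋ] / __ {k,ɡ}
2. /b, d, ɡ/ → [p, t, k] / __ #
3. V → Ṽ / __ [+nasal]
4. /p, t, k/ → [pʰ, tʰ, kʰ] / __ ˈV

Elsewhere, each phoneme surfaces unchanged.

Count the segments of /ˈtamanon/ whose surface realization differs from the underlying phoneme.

Segments that undergo a rule: /t/ → [tʰ] (rule 4); /a/ → [ã] (rule 3); /a/ → [ã] (rule 3); /o/ → [õ] (rule 3).
All other segments surface unchanged.

4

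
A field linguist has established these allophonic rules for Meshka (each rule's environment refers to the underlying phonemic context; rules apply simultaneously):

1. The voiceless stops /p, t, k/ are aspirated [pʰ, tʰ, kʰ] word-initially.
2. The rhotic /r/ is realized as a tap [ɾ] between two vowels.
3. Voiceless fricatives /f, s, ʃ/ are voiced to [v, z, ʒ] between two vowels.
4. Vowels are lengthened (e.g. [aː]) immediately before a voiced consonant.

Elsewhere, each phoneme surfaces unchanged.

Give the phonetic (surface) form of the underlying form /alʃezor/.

/a/ — word-initial, before a voiced consonant — surfaces as [aː] (rule 4).
/l/ stays [l].
/ʃ/ — between /l/ and /e/; rule 3 does not apply here → [ʃ].
/e/ (between /ʃ/ and /z/) occurs before a voiced consonant → [eː] by rule 4.
/z/ — not in any rule's target class → [z].
/o/ (between /z/ and /r/) occurs before a voiced consonant → [oː] by rule 4.
/r/ (word-final) fails the environment for rule 2, so it stays [r].

[aːlʃeːzoːr]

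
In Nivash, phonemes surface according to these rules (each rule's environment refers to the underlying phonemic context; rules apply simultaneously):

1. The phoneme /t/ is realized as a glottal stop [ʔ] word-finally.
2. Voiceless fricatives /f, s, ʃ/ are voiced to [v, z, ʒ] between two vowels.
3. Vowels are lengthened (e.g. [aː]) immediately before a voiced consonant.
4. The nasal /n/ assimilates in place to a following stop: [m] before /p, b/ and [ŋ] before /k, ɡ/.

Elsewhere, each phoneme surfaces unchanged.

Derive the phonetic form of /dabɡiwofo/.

/d/ — not in any rule's target class → [d].
Rule 3 applies to /a/ (between /d/ and /b/: before a voiced consonant) → [aː].
/b/ (between /a/ and /ɡ/) is unaffected → [b].
/ɡ/ (between /b/ and /i/) is unaffected → [ɡ].
/i/ — between /ɡ/ and /w/, before a voiced consonant — surfaces as [iː] (rule 3).
/w/ — not in any rule's target class → [w].
/o/ (between /w/ and /f/) fails the environment for rule 3, so it stays [o].
/f/ meets the environment for rule 2 (between two vowels) → [v].
/o/ (word-final): rule 3 targets it, but not before a voiced consonant → unchanged [o].

[daːbɡiːwovo]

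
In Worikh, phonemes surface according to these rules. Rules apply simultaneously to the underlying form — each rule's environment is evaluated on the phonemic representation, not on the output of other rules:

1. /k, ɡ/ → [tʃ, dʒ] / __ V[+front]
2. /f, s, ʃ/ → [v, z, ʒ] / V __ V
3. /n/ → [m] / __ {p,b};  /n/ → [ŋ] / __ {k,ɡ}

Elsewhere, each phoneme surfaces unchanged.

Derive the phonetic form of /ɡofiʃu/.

/ɡ/ (word-initial) fails the environment for rule 1, so it stays [ɡ].
/o/ stays [o].
/f/ meets the environment for rule 2 (between two vowels) → [v].
/i/ — not in any rule's target class → [i].
/ʃ/ (between /i/ and /u/): between two vowels, so rule 2 applies → [ʒ].
/u/ (word-final) is unaffected → [u].

[ɡoviʒu]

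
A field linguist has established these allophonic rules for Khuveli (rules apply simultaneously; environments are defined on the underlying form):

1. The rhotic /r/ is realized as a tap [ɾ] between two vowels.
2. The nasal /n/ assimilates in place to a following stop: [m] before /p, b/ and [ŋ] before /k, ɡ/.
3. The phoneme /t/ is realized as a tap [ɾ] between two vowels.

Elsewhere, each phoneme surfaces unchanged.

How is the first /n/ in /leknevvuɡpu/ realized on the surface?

[n]

/n/ — between /k/ and /e/; rule 2 does not apply here → [n].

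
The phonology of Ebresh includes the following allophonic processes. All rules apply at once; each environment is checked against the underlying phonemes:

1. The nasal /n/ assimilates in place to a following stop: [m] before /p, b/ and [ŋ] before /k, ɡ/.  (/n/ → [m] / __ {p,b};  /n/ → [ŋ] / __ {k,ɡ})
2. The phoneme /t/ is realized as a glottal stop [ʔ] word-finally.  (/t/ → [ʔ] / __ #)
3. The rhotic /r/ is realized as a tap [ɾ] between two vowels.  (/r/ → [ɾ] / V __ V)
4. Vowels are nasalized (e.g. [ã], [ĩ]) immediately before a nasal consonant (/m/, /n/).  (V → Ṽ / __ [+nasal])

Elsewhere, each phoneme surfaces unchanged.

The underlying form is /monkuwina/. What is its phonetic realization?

/o/ (between /m/ and /n/): before a nasal consonant, so rule 4 applies → [õ].
/n/ (between /o/ and /k/): before a labial or velar stop, so rule 1 applies → [ŋ].
/u/ (between /k/ and /w/): rule 4 targets it, but not before a nasal consonant → unchanged [u].
/i/ (between /w/ and /n/) occurs before a nasal consonant → [ĩ] by rule 4.
/n/ — between /i/ and /a/; rule 1 does not apply here → [n].
/a/ (word-final) is in the target of rule 4 but the environment (before a nasal consonant) is not met → [a].

[mõŋkuwĩna]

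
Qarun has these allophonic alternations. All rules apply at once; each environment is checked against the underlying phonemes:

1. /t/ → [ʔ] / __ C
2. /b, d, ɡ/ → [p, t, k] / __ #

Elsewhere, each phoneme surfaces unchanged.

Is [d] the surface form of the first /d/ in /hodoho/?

/d/ (between /o/ and /o/) is in the target of rule 2 but the environment (word-finally) is not met → [d].
The actual realization is [d], which matches [d].

Yes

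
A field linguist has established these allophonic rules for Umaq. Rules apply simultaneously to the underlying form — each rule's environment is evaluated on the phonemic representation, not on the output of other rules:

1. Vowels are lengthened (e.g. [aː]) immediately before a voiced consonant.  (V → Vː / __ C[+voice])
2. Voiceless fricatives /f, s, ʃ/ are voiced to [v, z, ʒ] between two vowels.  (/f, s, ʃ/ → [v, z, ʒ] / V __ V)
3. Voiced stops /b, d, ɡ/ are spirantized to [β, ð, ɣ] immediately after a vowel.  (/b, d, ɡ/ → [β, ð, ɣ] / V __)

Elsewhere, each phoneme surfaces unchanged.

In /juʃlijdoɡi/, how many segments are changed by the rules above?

Segments that undergo a rule: /i/ → [iː] (rule 1); /o/ → [oː] (rule 1); /ɡ/ → [ɣ] (rule 3).
All other segments surface unchanged.

3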